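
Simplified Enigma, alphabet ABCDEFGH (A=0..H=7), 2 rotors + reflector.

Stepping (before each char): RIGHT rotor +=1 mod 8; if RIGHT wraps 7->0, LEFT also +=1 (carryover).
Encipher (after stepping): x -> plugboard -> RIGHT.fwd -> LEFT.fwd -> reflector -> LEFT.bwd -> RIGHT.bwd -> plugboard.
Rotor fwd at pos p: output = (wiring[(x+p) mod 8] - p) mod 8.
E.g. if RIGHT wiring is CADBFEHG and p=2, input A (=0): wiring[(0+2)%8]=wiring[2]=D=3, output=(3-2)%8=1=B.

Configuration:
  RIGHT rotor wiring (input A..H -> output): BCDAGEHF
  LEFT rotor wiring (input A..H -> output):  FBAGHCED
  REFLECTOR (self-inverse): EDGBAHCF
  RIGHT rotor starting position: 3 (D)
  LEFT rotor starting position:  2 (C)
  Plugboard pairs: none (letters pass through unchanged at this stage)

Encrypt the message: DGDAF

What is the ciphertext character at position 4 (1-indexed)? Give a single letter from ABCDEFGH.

Char 1 ('D'): step: R->4, L=2; D->plug->D->R->B->L->E->refl->A->L'->D->R'->C->plug->C
Char 2 ('G'): step: R->5, L=2; G->plug->G->R->D->L->A->refl->E->L'->B->R'->H->plug->H
Char 3 ('D'): step: R->6, L=2; D->plug->D->R->E->L->C->refl->G->L'->A->R'->G->plug->G
Char 4 ('A'): step: R->7, L=2; A->plug->A->R->G->L->D->refl->B->L'->F->R'->G->plug->G

G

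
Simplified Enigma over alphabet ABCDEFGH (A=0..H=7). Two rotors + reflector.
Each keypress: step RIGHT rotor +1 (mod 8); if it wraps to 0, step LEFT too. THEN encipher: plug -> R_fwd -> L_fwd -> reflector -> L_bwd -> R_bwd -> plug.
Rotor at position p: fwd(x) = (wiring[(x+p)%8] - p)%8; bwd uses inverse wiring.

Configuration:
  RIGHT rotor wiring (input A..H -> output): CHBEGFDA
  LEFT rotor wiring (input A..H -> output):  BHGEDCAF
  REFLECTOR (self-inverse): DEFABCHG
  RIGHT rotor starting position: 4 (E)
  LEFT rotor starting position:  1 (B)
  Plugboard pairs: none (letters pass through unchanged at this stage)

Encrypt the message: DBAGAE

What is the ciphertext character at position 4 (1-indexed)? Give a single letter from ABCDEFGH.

Char 1 ('D'): step: R->5, L=1; D->plug->D->R->F->L->H->refl->G->L'->A->R'->A->plug->A
Char 2 ('B'): step: R->6, L=1; B->plug->B->R->C->L->D->refl->A->L'->H->R'->H->plug->H
Char 3 ('A'): step: R->7, L=1; A->plug->A->R->B->L->F->refl->C->L'->D->R'->B->plug->B
Char 4 ('G'): step: R->0, L->2 (L advanced); G->plug->G->R->D->L->A->refl->D->L'->F->R'->F->plug->F

F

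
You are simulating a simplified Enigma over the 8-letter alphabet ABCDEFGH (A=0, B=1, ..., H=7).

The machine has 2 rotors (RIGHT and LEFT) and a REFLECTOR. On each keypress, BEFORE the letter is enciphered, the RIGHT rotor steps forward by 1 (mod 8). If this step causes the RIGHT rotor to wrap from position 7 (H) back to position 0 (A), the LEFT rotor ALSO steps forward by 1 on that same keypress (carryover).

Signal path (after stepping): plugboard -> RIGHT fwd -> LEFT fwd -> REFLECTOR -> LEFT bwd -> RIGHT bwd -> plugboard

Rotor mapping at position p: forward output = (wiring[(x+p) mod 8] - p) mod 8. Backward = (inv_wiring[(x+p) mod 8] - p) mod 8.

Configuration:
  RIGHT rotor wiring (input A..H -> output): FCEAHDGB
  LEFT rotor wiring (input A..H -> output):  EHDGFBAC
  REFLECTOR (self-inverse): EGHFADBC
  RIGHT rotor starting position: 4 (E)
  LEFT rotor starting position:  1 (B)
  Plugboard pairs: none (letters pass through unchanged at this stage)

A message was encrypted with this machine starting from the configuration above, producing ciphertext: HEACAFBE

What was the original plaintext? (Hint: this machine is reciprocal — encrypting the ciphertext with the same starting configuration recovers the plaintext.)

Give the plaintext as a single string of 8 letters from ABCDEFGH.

Char 1 ('H'): step: R->5, L=1; H->plug->H->R->C->L->F->refl->D->L'->H->R'->F->plug->F
Char 2 ('E'): step: R->6, L=1; E->plug->E->R->G->L->B->refl->G->L'->A->R'->A->plug->A
Char 3 ('A'): step: R->7, L=1; A->plug->A->R->C->L->F->refl->D->L'->H->R'->H->plug->H
Char 4 ('C'): step: R->0, L->2 (L advanced); C->plug->C->R->E->L->G->refl->B->L'->A->R'->D->plug->D
Char 5 ('A'): step: R->1, L=2; A->plug->A->R->B->L->E->refl->A->L'->F->R'->F->plug->F
Char 6 ('F'): step: R->2, L=2; F->plug->F->R->H->L->F->refl->D->L'->C->R'->A->plug->A
Char 7 ('B'): step: R->3, L=2; B->plug->B->R->E->L->G->refl->B->L'->A->R'->C->plug->C
Char 8 ('E'): step: R->4, L=2; E->plug->E->R->B->L->E->refl->A->L'->F->R'->D->plug->D

Answer: FAHDFACD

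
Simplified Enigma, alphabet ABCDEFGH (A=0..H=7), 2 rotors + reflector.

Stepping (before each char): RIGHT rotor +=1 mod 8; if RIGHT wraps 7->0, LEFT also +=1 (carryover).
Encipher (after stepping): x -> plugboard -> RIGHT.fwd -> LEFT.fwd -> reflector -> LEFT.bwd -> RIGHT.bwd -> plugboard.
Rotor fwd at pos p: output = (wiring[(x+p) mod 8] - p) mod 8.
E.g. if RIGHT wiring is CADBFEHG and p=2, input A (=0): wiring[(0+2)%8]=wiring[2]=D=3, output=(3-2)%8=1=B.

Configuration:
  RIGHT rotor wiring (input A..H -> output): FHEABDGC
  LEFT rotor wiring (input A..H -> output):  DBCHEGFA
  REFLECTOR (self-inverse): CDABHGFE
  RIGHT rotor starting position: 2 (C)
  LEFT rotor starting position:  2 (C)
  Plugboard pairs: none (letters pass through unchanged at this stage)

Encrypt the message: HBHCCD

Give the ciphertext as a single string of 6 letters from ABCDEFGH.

Char 1 ('H'): step: R->3, L=2; H->plug->H->R->B->L->F->refl->G->L'->F->R'->A->plug->A
Char 2 ('B'): step: R->4, L=2; B->plug->B->R->H->L->H->refl->E->L'->D->R'->F->plug->F
Char 3 ('H'): step: R->5, L=2; H->plug->H->R->E->L->D->refl->B->L'->G->R'->A->plug->A
Char 4 ('C'): step: R->6, L=2; C->plug->C->R->H->L->H->refl->E->L'->D->R'->G->plug->G
Char 5 ('C'): step: R->7, L=2; C->plug->C->R->A->L->A->refl->C->L'->C->R'->F->plug->F
Char 6 ('D'): step: R->0, L->3 (L advanced); D->plug->D->R->A->L->E->refl->H->L'->H->R'->B->plug->B

Answer: AFAGFB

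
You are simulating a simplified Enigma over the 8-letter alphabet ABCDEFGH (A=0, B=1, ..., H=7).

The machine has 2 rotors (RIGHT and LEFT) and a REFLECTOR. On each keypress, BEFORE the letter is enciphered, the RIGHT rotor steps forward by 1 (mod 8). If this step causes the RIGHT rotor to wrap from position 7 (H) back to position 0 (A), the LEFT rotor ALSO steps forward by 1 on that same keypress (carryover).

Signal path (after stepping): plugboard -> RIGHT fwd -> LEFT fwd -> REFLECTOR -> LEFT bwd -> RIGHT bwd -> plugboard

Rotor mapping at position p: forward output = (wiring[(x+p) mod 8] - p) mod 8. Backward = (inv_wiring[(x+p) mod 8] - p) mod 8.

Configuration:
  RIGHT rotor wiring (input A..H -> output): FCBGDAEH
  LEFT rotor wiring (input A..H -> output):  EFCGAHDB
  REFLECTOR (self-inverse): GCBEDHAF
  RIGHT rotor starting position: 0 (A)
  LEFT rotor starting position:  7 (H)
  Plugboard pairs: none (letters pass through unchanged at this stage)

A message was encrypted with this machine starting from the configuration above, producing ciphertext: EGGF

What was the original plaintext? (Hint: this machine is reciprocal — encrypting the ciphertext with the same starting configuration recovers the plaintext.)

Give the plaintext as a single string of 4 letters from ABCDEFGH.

Answer: FAAH

Derivation:
Char 1 ('E'): step: R->1, L=7; E->plug->E->R->H->L->E->refl->D->L'->D->R'->F->plug->F
Char 2 ('G'): step: R->2, L=7; G->plug->G->R->D->L->D->refl->E->L'->H->R'->A->plug->A
Char 3 ('G'): step: R->3, L=7; G->plug->G->R->H->L->E->refl->D->L'->D->R'->A->plug->A
Char 4 ('F'): step: R->4, L=7; F->plug->F->R->G->L->A->refl->G->L'->C->R'->H->plug->H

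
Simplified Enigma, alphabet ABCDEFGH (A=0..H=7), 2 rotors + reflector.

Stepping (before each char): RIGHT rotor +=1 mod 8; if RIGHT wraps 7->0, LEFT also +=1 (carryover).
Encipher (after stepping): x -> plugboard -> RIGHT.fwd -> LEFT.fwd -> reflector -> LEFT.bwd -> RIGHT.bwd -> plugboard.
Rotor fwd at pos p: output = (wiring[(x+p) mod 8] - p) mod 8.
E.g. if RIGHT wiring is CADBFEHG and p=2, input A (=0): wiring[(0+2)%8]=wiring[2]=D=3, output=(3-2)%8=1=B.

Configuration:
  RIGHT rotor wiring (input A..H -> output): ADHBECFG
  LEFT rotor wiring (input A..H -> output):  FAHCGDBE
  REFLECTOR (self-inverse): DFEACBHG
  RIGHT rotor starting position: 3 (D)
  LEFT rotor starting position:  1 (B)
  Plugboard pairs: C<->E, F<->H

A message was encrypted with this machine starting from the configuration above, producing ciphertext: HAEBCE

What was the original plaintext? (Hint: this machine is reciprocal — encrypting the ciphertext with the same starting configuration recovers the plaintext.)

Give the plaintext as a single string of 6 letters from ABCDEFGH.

Char 1 ('H'): step: R->4, L=1; H->plug->F->R->H->L->E->refl->C->L'->E->R'->E->plug->C
Char 2 ('A'): step: R->5, L=1; A->plug->A->R->F->L->A->refl->D->L'->G->R'->E->plug->C
Char 3 ('E'): step: R->6, L=1; E->plug->C->R->C->L->B->refl->F->L'->D->R'->F->plug->H
Char 4 ('B'): step: R->7, L=1; B->plug->B->R->B->L->G->refl->H->L'->A->R'->D->plug->D
Char 5 ('C'): step: R->0, L->2 (L advanced); C->plug->E->R->E->L->H->refl->G->L'->H->R'->C->plug->E
Char 6 ('E'): step: R->1, L=2; E->plug->C->R->A->L->F->refl->B->L'->D->R'->D->plug->D

Answer: CCHDED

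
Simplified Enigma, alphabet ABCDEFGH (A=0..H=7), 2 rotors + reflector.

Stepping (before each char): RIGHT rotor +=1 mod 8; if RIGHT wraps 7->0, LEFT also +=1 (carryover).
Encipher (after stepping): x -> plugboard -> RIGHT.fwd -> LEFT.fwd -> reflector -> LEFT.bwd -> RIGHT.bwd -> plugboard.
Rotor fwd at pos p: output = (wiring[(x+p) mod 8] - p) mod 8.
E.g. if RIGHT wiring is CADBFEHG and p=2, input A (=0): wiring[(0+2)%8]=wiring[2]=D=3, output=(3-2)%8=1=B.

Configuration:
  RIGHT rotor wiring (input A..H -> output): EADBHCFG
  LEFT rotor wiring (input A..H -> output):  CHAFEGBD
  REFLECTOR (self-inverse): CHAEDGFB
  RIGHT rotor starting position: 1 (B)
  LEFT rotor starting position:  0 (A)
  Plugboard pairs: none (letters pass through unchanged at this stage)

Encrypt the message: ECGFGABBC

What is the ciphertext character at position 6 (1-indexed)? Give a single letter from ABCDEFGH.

Char 1 ('E'): step: R->2, L=0; E->plug->E->R->D->L->F->refl->G->L'->F->R'->C->plug->C
Char 2 ('C'): step: R->3, L=0; C->plug->C->R->H->L->D->refl->E->L'->E->R'->B->plug->B
Char 3 ('G'): step: R->4, L=0; G->plug->G->R->H->L->D->refl->E->L'->E->R'->F->plug->F
Char 4 ('F'): step: R->5, L=0; F->plug->F->R->G->L->B->refl->H->L'->B->R'->C->plug->C
Char 5 ('G'): step: R->6, L=0; G->plug->G->R->B->L->H->refl->B->L'->G->R'->C->plug->C
Char 6 ('A'): step: R->7, L=0; A->plug->A->R->H->L->D->refl->E->L'->E->R'->D->plug->D

D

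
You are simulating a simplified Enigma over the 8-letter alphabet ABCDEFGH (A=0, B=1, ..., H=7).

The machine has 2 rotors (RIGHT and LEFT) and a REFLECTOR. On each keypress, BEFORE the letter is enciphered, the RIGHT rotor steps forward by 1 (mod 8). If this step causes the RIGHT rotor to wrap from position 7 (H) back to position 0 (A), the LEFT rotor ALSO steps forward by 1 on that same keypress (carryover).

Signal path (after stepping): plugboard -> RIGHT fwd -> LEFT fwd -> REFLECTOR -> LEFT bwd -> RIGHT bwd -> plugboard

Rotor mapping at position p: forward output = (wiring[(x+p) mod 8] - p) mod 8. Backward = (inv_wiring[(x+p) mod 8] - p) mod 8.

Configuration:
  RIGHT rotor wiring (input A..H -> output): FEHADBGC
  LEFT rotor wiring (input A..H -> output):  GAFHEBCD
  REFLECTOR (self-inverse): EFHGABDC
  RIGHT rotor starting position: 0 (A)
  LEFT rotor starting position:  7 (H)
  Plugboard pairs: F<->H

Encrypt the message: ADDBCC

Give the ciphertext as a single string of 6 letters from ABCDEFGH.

Char 1 ('A'): step: R->1, L=7; A->plug->A->R->D->L->G->refl->D->L'->H->R'->C->plug->C
Char 2 ('D'): step: R->2, L=7; D->plug->D->R->H->L->D->refl->G->L'->D->R'->G->plug->G
Char 3 ('D'): step: R->3, L=7; D->plug->D->R->D->L->G->refl->D->L'->H->R'->E->plug->E
Char 4 ('B'): step: R->4, L=7; B->plug->B->R->F->L->F->refl->B->L'->C->R'->C->plug->C
Char 5 ('C'): step: R->5, L=7; C->plug->C->R->F->L->F->refl->B->L'->C->R'->F->plug->H
Char 6 ('C'): step: R->6, L=7; C->plug->C->R->H->L->D->refl->G->L'->D->R'->H->plug->F

Answer: CGECHF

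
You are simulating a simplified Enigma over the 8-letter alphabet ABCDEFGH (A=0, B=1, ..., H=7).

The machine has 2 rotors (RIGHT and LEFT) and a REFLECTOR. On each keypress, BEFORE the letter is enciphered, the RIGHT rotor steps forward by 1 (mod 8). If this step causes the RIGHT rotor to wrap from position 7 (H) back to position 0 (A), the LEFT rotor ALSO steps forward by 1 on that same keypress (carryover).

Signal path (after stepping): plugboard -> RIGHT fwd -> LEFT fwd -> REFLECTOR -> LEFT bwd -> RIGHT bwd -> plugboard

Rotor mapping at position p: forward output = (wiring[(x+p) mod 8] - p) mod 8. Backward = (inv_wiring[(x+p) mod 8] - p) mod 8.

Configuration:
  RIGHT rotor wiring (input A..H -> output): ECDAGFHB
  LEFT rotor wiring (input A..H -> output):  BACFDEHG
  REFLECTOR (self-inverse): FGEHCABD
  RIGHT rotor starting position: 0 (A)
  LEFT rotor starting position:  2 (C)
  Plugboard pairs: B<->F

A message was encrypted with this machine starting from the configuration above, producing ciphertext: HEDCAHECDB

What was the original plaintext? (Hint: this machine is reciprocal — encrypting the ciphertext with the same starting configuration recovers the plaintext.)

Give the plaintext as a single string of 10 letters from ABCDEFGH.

Char 1 ('H'): step: R->1, L=2; H->plug->H->R->D->L->C->refl->E->L'->F->R'->D->plug->D
Char 2 ('E'): step: R->2, L=2; E->plug->E->R->F->L->E->refl->C->L'->D->R'->D->plug->D
Char 3 ('D'): step: R->3, L=2; D->plug->D->R->E->L->F->refl->A->L'->A->R'->H->plug->H
Char 4 ('C'): step: R->4, L=2; C->plug->C->R->D->L->C->refl->E->L'->F->R'->D->plug->D
Char 5 ('A'): step: R->5, L=2; A->plug->A->R->A->L->A->refl->F->L'->E->R'->C->plug->C
Char 6 ('H'): step: R->6, L=2; H->plug->H->R->H->L->G->refl->B->L'->C->R'->F->plug->B
Char 7 ('E'): step: R->7, L=2; E->plug->E->R->B->L->D->refl->H->L'->G->R'->G->plug->G
Char 8 ('C'): step: R->0, L->3 (L advanced); C->plug->C->R->D->L->E->refl->C->L'->A->R'->D->plug->D
Char 9 ('D'): step: R->1, L=3; D->plug->D->R->F->L->G->refl->B->L'->C->R'->B->plug->F
Char 10 ('B'): step: R->2, L=3; B->plug->F->R->H->L->H->refl->D->L'->E->R'->C->plug->C

Answer: DDHDCBGDFC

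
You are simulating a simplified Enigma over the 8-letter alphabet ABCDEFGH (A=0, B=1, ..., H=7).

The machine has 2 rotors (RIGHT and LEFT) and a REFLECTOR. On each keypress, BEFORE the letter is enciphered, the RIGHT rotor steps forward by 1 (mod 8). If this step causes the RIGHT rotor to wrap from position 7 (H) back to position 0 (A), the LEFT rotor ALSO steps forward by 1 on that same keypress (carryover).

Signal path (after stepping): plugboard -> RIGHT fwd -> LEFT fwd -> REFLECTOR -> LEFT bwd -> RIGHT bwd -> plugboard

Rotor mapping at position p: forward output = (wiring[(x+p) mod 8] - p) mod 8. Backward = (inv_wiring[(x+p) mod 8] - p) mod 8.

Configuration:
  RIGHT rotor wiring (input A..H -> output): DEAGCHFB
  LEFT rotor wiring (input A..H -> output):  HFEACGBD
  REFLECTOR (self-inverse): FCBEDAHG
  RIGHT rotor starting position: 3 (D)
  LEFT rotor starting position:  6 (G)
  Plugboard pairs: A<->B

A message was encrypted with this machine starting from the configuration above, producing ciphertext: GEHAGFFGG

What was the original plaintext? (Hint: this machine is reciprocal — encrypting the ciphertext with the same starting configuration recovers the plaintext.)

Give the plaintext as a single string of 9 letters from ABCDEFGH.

Answer: AGBFCAABE

Derivation:
Char 1 ('G'): step: R->4, L=6; G->plug->G->R->E->L->G->refl->H->L'->D->R'->B->plug->A
Char 2 ('E'): step: R->5, L=6; E->plug->E->R->H->L->A->refl->F->L'->B->R'->G->plug->G
Char 3 ('H'): step: R->6, L=6; H->plug->H->R->B->L->F->refl->A->L'->H->R'->A->plug->B
Char 4 ('A'): step: R->7, L=6; A->plug->B->R->E->L->G->refl->H->L'->D->R'->F->plug->F
Char 5 ('G'): step: R->0, L->7 (L advanced); G->plug->G->R->F->L->D->refl->E->L'->A->R'->C->plug->C
Char 6 ('F'): step: R->1, L=7; F->plug->F->R->E->L->B->refl->C->L'->H->R'->B->plug->A
Char 7 ('F'): step: R->2, L=7; F->plug->F->R->H->L->C->refl->B->L'->E->R'->B->plug->A
Char 8 ('G'): step: R->3, L=7; G->plug->G->R->B->L->A->refl->F->L'->D->R'->A->plug->B
Char 9 ('G'): step: R->4, L=7; G->plug->G->R->E->L->B->refl->C->L'->H->R'->E->plug->E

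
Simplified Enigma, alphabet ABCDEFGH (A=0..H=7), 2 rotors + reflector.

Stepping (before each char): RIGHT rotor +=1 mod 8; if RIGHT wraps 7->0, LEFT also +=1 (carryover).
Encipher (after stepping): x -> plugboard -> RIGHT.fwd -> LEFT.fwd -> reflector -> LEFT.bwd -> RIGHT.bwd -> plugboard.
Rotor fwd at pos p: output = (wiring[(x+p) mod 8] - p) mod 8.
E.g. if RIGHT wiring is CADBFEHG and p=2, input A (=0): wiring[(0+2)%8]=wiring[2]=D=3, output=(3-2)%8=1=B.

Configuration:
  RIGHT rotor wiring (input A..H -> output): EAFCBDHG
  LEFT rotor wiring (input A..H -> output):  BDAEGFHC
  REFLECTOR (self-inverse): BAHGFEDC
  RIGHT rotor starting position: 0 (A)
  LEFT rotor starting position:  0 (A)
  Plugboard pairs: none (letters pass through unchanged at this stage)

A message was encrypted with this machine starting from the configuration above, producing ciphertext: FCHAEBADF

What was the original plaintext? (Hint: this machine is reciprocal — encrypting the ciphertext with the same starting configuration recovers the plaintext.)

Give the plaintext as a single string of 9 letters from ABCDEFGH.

Answer: AHCCGDDCA

Derivation:
Char 1 ('F'): step: R->1, L=0; F->plug->F->R->G->L->H->refl->C->L'->H->R'->A->plug->A
Char 2 ('C'): step: R->2, L=0; C->plug->C->R->H->L->C->refl->H->L'->G->R'->H->plug->H
Char 3 ('H'): step: R->3, L=0; H->plug->H->R->C->L->A->refl->B->L'->A->R'->C->plug->C
Char 4 ('A'): step: R->4, L=0; A->plug->A->R->F->L->F->refl->E->L'->D->R'->C->plug->C
Char 5 ('E'): step: R->5, L=0; E->plug->E->R->D->L->E->refl->F->L'->F->R'->G->plug->G
Char 6 ('B'): step: R->6, L=0; B->plug->B->R->A->L->B->refl->A->L'->C->R'->D->plug->D
Char 7 ('A'): step: R->7, L=0; A->plug->A->R->H->L->C->refl->H->L'->G->R'->D->plug->D
Char 8 ('D'): step: R->0, L->1 (L advanced); D->plug->D->R->C->L->D->refl->G->L'->F->R'->C->plug->C
Char 9 ('F'): step: R->1, L=1; F->plug->F->R->G->L->B->refl->A->L'->H->R'->A->plug->A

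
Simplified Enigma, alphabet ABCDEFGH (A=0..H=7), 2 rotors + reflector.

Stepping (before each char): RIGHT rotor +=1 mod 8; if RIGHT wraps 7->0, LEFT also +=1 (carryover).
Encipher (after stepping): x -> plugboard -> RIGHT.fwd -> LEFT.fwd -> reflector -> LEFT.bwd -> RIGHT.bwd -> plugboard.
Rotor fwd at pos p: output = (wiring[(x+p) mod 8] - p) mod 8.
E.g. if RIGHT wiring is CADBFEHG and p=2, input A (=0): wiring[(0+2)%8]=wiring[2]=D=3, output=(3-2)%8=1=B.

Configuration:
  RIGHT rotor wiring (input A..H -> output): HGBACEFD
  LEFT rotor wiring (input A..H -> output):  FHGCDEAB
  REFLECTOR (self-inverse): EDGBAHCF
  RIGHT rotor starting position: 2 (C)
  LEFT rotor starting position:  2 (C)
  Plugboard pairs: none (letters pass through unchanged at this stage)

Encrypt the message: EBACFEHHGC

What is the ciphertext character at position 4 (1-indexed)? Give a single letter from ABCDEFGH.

Char 1 ('E'): step: R->3, L=2; E->plug->E->R->A->L->E->refl->A->L'->B->R'->C->plug->C
Char 2 ('B'): step: R->4, L=2; B->plug->B->R->A->L->E->refl->A->L'->B->R'->C->plug->C
Char 3 ('A'): step: R->5, L=2; A->plug->A->R->H->L->F->refl->H->L'->F->R'->H->plug->H
Char 4 ('C'): step: R->6, L=2; C->plug->C->R->B->L->A->refl->E->L'->A->R'->D->plug->D

D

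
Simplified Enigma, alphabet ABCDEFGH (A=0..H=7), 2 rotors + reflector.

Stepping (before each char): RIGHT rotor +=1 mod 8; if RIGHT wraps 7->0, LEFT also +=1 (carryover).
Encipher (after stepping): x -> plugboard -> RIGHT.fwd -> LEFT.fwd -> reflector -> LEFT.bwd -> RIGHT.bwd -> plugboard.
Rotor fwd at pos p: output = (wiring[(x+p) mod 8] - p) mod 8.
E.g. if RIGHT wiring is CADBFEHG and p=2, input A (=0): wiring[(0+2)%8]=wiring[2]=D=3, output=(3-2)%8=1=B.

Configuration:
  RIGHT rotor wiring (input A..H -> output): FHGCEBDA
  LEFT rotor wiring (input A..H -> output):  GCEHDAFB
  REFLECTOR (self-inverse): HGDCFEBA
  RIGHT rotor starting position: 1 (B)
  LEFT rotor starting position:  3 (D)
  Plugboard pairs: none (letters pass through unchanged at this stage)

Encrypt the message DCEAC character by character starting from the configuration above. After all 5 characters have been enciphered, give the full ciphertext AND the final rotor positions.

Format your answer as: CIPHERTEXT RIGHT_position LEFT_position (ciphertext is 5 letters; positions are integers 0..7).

Answer: ABHHF 6 3

Derivation:
Char 1 ('D'): step: R->2, L=3; D->plug->D->R->H->L->B->refl->G->L'->E->R'->A->plug->A
Char 2 ('C'): step: R->3, L=3; C->plug->C->R->G->L->H->refl->A->L'->B->R'->B->plug->B
Char 3 ('E'): step: R->4, L=3; E->plug->E->R->B->L->A->refl->H->L'->G->R'->H->plug->H
Char 4 ('A'): step: R->5, L=3; A->plug->A->R->E->L->G->refl->B->L'->H->R'->H->plug->H
Char 5 ('C'): step: R->6, L=3; C->plug->C->R->H->L->B->refl->G->L'->E->R'->F->plug->F
Final: ciphertext=ABHHF, RIGHT=6, LEFT=3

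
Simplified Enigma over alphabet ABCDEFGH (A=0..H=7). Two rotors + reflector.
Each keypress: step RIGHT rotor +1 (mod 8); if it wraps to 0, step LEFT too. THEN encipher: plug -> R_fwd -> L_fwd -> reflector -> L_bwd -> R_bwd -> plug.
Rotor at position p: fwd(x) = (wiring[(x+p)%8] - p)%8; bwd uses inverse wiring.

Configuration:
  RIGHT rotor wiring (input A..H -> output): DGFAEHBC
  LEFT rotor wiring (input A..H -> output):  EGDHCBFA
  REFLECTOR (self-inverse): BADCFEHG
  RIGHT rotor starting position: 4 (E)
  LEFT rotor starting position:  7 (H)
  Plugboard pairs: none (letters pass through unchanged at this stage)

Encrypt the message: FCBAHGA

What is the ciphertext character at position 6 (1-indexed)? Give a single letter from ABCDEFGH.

Char 1 ('F'): step: R->5, L=7; F->plug->F->R->A->L->B->refl->A->L'->E->R'->B->plug->B
Char 2 ('C'): step: R->6, L=7; C->plug->C->R->F->L->D->refl->C->L'->G->R'->G->plug->G
Char 3 ('B'): step: R->7, L=7; B->plug->B->R->E->L->A->refl->B->L'->A->R'->G->plug->G
Char 4 ('A'): step: R->0, L->0 (L advanced); A->plug->A->R->D->L->H->refl->G->L'->B->R'->G->plug->G
Char 5 ('H'): step: R->1, L=0; H->plug->H->R->C->L->D->refl->C->L'->E->R'->B->plug->B
Char 6 ('G'): step: R->2, L=0; G->plug->G->R->B->L->G->refl->H->L'->D->R'->A->plug->A

A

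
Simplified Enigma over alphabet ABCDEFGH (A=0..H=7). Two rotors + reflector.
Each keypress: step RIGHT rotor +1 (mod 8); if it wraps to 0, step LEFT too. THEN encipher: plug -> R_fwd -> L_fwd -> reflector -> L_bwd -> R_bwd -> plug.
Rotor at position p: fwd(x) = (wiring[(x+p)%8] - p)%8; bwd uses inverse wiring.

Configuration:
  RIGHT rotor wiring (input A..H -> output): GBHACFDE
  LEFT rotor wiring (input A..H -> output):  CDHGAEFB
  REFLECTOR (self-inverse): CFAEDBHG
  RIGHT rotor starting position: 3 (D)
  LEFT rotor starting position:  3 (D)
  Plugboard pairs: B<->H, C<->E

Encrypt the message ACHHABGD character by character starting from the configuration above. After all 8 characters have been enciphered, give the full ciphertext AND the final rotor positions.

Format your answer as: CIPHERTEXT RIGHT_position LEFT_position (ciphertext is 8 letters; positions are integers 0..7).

Answer: GBDDDCAG 3 4

Derivation:
Char 1 ('A'): step: R->4, L=3; A->plug->A->R->G->L->A->refl->C->L'->D->R'->G->plug->G
Char 2 ('C'): step: R->5, L=3; C->plug->E->R->E->L->G->refl->H->L'->F->R'->H->plug->B
Char 3 ('H'): step: R->6, L=3; H->plug->B->R->G->L->A->refl->C->L'->D->R'->D->plug->D
Char 4 ('H'): step: R->7, L=3; H->plug->B->R->H->L->E->refl->D->L'->A->R'->D->plug->D
Char 5 ('A'): step: R->0, L->4 (L advanced); A->plug->A->R->G->L->D->refl->E->L'->A->R'->D->plug->D
Char 6 ('B'): step: R->1, L=4; B->plug->H->R->F->L->H->refl->G->L'->E->R'->E->plug->C
Char 7 ('G'): step: R->2, L=4; G->plug->G->R->E->L->G->refl->H->L'->F->R'->A->plug->A
Char 8 ('D'): step: R->3, L=4; D->plug->D->R->A->L->E->refl->D->L'->G->R'->G->plug->G
Final: ciphertext=GBDDDCAG, RIGHT=3, LEFT=4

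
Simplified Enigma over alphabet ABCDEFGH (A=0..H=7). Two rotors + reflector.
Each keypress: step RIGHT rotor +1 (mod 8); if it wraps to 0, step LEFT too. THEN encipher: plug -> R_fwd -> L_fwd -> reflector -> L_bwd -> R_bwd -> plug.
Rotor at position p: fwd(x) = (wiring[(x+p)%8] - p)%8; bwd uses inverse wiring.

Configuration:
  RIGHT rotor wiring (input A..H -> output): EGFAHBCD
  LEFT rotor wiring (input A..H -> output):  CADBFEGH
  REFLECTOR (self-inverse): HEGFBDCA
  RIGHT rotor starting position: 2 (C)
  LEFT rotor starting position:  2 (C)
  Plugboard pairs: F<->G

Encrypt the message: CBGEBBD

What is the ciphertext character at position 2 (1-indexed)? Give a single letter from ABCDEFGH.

Char 1 ('C'): step: R->3, L=2; C->plug->C->R->G->L->A->refl->H->L'->B->R'->F->plug->G
Char 2 ('B'): step: R->4, L=2; B->plug->B->R->F->L->F->refl->D->L'->C->R'->F->plug->G

G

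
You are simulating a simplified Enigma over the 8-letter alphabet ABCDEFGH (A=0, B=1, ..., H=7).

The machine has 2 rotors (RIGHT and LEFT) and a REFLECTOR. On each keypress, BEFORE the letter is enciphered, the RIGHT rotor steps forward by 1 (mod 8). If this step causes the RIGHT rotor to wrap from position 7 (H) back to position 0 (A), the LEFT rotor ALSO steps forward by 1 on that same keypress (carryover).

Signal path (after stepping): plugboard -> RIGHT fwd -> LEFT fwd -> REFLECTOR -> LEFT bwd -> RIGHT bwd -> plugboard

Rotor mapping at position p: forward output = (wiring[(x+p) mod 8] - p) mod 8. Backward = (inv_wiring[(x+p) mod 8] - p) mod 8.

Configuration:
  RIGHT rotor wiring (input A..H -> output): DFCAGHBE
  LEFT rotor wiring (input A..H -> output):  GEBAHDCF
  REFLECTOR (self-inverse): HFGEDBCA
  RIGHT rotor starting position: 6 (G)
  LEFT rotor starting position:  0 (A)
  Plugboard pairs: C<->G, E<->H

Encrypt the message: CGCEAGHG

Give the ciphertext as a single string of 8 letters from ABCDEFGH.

Answer: GCAGEHDD

Derivation:
Char 1 ('C'): step: R->7, L=0; C->plug->G->R->A->L->G->refl->C->L'->G->R'->C->plug->G
Char 2 ('G'): step: R->0, L->1 (L advanced); G->plug->C->R->C->L->H->refl->A->L'->B->R'->G->plug->C
Char 3 ('C'): step: R->1, L=1; C->plug->G->R->D->L->G->refl->C->L'->E->R'->A->plug->A
Char 4 ('E'): step: R->2, L=1; E->plug->H->R->D->L->G->refl->C->L'->E->R'->C->plug->G
Char 5 ('A'): step: R->3, L=1; A->plug->A->R->F->L->B->refl->F->L'->H->R'->H->plug->E
Char 6 ('G'): step: R->4, L=1; G->plug->C->R->F->L->B->refl->F->L'->H->R'->E->plug->H
Char 7 ('H'): step: R->5, L=1; H->plug->E->R->A->L->D->refl->E->L'->G->R'->D->plug->D
Char 8 ('G'): step: R->6, L=1; G->plug->C->R->F->L->B->refl->F->L'->H->R'->D->plug->D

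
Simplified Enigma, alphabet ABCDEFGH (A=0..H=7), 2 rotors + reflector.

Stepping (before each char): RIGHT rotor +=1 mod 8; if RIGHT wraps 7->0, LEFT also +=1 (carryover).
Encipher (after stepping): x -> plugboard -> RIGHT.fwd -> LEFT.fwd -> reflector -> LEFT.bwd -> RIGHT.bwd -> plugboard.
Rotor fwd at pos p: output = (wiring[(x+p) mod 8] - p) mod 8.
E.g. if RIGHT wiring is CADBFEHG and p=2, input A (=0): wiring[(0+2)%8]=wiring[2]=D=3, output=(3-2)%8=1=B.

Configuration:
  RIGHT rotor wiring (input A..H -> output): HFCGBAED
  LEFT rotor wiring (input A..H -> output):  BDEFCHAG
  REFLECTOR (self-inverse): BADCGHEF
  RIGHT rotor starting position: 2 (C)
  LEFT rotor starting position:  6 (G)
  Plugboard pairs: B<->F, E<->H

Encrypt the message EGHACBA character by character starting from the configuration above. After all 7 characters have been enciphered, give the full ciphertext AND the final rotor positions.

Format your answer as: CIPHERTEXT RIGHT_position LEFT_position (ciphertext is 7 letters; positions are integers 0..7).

Answer: DFDHAEG 1 7

Derivation:
Char 1 ('E'): step: R->3, L=6; E->plug->H->R->H->L->B->refl->A->L'->B->R'->D->plug->D
Char 2 ('G'): step: R->4, L=6; G->plug->G->R->G->L->E->refl->G->L'->E->R'->B->plug->F
Char 3 ('H'): step: R->5, L=6; H->plug->E->R->A->L->C->refl->D->L'->C->R'->D->plug->D
Char 4 ('A'): step: R->6, L=6; A->plug->A->R->G->L->E->refl->G->L'->E->R'->E->plug->H
Char 5 ('C'): step: R->7, L=6; C->plug->C->R->G->L->E->refl->G->L'->E->R'->A->plug->A
Char 6 ('B'): step: R->0, L->7 (L advanced); B->plug->F->R->A->L->H->refl->F->L'->D->R'->H->plug->E
Char 7 ('A'): step: R->1, L=7; A->plug->A->R->E->L->G->refl->E->L'->C->R'->G->plug->G
Final: ciphertext=DFDHAEG, RIGHT=1, LEFT=7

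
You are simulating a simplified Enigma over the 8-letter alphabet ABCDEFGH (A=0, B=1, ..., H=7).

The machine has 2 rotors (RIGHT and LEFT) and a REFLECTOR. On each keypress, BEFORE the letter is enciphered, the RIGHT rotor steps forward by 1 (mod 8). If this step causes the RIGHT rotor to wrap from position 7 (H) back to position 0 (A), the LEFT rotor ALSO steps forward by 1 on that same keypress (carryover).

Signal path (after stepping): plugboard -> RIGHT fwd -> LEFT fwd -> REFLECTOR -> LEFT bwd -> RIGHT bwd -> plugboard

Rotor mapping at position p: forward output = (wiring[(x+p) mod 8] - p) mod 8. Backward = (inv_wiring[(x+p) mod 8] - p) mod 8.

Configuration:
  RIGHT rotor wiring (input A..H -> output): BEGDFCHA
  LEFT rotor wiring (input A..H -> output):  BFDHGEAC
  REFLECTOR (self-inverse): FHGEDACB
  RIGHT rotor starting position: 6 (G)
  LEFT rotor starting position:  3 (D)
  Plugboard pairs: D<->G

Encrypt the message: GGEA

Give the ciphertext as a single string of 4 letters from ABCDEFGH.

Char 1 ('G'): step: R->7, L=3; G->plug->D->R->H->L->A->refl->F->L'->D->R'->G->plug->D
Char 2 ('G'): step: R->0, L->4 (L advanced); G->plug->D->R->D->L->G->refl->C->L'->A->R'->H->plug->H
Char 3 ('E'): step: R->1, L=4; E->plug->E->R->B->L->A->refl->F->L'->E->R'->D->plug->G
Char 4 ('A'): step: R->2, L=4; A->plug->A->R->E->L->F->refl->A->L'->B->R'->B->plug->B

Answer: DHGB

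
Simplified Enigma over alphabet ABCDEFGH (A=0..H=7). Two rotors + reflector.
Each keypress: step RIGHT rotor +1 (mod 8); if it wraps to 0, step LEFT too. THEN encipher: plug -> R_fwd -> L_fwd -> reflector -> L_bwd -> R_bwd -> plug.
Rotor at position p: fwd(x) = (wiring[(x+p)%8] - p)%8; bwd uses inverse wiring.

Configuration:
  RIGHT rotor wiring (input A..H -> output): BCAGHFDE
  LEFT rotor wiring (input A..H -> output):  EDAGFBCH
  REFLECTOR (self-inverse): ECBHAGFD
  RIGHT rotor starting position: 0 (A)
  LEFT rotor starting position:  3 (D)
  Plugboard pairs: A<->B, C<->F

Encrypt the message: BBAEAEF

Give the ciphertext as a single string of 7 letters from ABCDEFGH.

Char 1 ('B'): step: R->1, L=3; B->plug->A->R->B->L->C->refl->B->L'->F->R'->C->plug->F
Char 2 ('B'): step: R->2, L=3; B->plug->A->R->G->L->A->refl->E->L'->E->R'->B->plug->A
Char 3 ('A'): step: R->3, L=3; A->plug->B->R->E->L->E->refl->A->L'->G->R'->F->plug->C
Char 4 ('E'): step: R->4, L=3; E->plug->E->R->F->L->B->refl->C->L'->B->R'->B->plug->A
Char 5 ('A'): step: R->5, L=3; A->plug->B->R->G->L->A->refl->E->L'->E->R'->D->plug->D
Char 6 ('E'): step: R->6, L=3; E->plug->E->R->C->L->G->refl->F->L'->H->R'->H->plug->H
Char 7 ('F'): step: R->7, L=3; F->plug->C->R->D->L->H->refl->D->L'->A->R'->F->plug->C

Answer: FACADHC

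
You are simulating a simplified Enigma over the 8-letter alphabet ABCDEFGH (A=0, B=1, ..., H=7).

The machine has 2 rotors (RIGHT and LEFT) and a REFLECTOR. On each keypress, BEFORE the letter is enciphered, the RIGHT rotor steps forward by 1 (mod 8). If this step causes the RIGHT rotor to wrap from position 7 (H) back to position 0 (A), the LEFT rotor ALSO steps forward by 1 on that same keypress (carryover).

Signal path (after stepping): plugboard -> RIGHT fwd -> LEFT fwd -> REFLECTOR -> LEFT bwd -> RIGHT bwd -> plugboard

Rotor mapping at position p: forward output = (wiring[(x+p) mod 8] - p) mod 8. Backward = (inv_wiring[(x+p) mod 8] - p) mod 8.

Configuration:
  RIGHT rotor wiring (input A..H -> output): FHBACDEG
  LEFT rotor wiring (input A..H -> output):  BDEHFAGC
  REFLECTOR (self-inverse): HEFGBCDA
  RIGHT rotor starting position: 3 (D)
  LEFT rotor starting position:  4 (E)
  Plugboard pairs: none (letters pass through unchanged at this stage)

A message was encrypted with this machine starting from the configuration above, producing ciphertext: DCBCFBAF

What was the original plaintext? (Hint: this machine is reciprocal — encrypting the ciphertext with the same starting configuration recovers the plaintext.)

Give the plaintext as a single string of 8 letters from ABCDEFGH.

Char 1 ('D'): step: R->4, L=4; D->plug->D->R->C->L->C->refl->F->L'->E->R'->H->plug->H
Char 2 ('C'): step: R->5, L=4; C->plug->C->R->B->L->E->refl->B->L'->A->R'->D->plug->D
Char 3 ('B'): step: R->6, L=4; B->plug->B->R->A->L->B->refl->E->L'->B->R'->D->plug->D
Char 4 ('C'): step: R->7, L=4; C->plug->C->R->A->L->B->refl->E->L'->B->R'->E->plug->E
Char 5 ('F'): step: R->0, L->5 (L advanced); F->plug->F->R->D->L->E->refl->B->L'->B->R'->C->plug->C
Char 6 ('B'): step: R->1, L=5; B->plug->B->R->A->L->D->refl->G->L'->E->R'->H->plug->H
Char 7 ('A'): step: R->2, L=5; A->plug->A->R->H->L->A->refl->H->L'->F->R'->H->plug->H
Char 8 ('F'): step: R->3, L=5; F->plug->F->R->C->L->F->refl->C->L'->G->R'->H->plug->H

Answer: HDDECHHH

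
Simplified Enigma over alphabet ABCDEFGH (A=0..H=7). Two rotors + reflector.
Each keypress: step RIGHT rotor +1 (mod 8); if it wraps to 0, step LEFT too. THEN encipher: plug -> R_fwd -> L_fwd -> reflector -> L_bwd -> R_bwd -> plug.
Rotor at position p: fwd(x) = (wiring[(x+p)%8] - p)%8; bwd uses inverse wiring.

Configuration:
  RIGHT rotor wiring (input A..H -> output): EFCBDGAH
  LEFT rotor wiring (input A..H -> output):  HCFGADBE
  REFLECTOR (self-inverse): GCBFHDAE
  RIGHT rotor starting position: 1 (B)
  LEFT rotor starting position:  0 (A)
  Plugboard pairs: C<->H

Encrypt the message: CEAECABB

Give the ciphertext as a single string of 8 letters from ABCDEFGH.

Answer: DHEDDGCC

Derivation:
Char 1 ('C'): step: R->2, L=0; C->plug->H->R->D->L->G->refl->A->L'->E->R'->D->plug->D
Char 2 ('E'): step: R->3, L=0; E->plug->E->R->E->L->A->refl->G->L'->D->R'->C->plug->H
Char 3 ('A'): step: R->4, L=0; A->plug->A->R->H->L->E->refl->H->L'->A->R'->E->plug->E
Char 4 ('E'): step: R->5, L=0; E->plug->E->R->A->L->H->refl->E->L'->H->R'->D->plug->D
Char 5 ('C'): step: R->6, L=0; C->plug->H->R->A->L->H->refl->E->L'->H->R'->D->plug->D
Char 6 ('A'): step: R->7, L=0; A->plug->A->R->A->L->H->refl->E->L'->H->R'->G->plug->G
Char 7 ('B'): step: R->0, L->1 (L advanced); B->plug->B->R->F->L->A->refl->G->L'->H->R'->H->plug->C
Char 8 ('B'): step: R->1, L=1; B->plug->B->R->B->L->E->refl->H->L'->D->R'->H->plug->C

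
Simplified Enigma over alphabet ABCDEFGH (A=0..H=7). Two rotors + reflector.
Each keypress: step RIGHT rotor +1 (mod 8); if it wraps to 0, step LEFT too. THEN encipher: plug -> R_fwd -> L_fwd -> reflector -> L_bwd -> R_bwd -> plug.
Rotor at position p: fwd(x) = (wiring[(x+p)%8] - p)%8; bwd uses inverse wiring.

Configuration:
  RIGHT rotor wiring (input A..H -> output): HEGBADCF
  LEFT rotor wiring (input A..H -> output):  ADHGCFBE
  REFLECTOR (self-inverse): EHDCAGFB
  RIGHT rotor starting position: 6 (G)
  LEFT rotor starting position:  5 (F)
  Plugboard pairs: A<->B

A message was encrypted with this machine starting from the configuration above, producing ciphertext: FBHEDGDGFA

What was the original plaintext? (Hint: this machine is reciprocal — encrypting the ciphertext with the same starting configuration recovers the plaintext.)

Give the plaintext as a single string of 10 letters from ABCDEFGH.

Answer: AAAHFFCEHD

Derivation:
Char 1 ('F'): step: R->7, L=5; F->plug->F->R->B->L->E->refl->A->L'->A->R'->B->plug->A
Char 2 ('B'): step: R->0, L->6 (L advanced); B->plug->A->R->H->L->H->refl->B->L'->E->R'->B->plug->A
Char 3 ('H'): step: R->1, L=6; H->plug->H->R->G->L->E->refl->A->L'->F->R'->B->plug->A
Char 4 ('E'): step: R->2, L=6; E->plug->E->R->A->L->D->refl->C->L'->C->R'->H->plug->H
Char 5 ('D'): step: R->3, L=6; D->plug->D->R->H->L->H->refl->B->L'->E->R'->F->plug->F
Char 6 ('G'): step: R->4, L=6; G->plug->G->R->C->L->C->refl->D->L'->A->R'->F->plug->F
Char 7 ('D'): step: R->5, L=6; D->plug->D->R->C->L->C->refl->D->L'->A->R'->C->plug->C
Char 8 ('G'): step: R->6, L=6; G->plug->G->R->C->L->C->refl->D->L'->A->R'->E->plug->E
Char 9 ('F'): step: R->7, L=6; F->plug->F->R->B->L->G->refl->F->L'->D->R'->H->plug->H
Char 10 ('A'): step: R->0, L->7 (L advanced); A->plug->B->R->E->L->H->refl->B->L'->B->R'->D->plug->D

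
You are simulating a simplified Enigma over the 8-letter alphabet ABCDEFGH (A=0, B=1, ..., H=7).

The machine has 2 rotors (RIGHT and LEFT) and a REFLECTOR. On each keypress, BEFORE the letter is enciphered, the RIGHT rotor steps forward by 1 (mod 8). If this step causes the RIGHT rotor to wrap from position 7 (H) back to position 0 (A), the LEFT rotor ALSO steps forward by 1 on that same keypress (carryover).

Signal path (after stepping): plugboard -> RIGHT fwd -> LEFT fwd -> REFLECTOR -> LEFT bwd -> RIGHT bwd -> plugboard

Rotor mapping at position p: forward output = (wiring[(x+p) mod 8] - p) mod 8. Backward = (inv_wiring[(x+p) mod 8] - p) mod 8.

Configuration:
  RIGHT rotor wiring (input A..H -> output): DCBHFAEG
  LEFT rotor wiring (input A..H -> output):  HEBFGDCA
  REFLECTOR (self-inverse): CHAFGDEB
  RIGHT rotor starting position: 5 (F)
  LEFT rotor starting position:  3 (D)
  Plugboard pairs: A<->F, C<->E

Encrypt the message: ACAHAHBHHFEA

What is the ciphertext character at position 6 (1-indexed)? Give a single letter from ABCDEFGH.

Char 1 ('A'): step: R->6, L=3; A->plug->F->R->B->L->D->refl->F->L'->E->R'->D->plug->D
Char 2 ('C'): step: R->7, L=3; C->plug->E->R->A->L->C->refl->A->L'->C->R'->D->plug->D
Char 3 ('A'): step: R->0, L->4 (L advanced); A->plug->F->R->A->L->C->refl->A->L'->F->R'->E->plug->C
Char 4 ('H'): step: R->1, L=4; H->plug->H->R->C->L->G->refl->E->L'->D->R'->F->plug->A
Char 5 ('A'): step: R->2, L=4; A->plug->F->R->E->L->D->refl->F->L'->G->R'->D->plug->D
Char 6 ('H'): step: R->3, L=4; H->plug->H->R->G->L->F->refl->D->L'->E->R'->A->plug->F

F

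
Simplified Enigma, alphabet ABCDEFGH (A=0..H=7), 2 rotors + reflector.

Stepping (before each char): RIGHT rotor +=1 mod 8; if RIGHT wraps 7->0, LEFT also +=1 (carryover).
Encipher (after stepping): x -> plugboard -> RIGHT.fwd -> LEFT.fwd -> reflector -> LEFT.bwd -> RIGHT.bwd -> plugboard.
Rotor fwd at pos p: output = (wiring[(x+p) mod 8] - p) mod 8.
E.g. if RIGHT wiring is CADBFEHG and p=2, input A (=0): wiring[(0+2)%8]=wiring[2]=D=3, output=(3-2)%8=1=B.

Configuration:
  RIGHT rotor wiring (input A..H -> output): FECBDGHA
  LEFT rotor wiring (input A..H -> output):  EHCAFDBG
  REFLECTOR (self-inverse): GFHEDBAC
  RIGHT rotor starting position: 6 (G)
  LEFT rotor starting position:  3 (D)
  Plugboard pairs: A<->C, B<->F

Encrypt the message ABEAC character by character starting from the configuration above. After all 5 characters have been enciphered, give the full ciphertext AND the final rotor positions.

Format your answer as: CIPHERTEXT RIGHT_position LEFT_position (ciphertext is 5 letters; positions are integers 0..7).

Char 1 ('A'): step: R->7, L=3; A->plug->C->R->F->L->B->refl->F->L'->A->R'->H->plug->H
Char 2 ('B'): step: R->0, L->4 (L advanced); B->plug->F->R->G->L->G->refl->A->L'->E->R'->B->plug->F
Char 3 ('E'): step: R->1, L=4; E->plug->E->R->F->L->D->refl->E->L'->H->R'->G->plug->G
Char 4 ('A'): step: R->2, L=4; A->plug->C->R->B->L->H->refl->C->L'->D->R'->G->plug->G
Char 5 ('C'): step: R->3, L=4; C->plug->A->R->G->L->G->refl->A->L'->E->R'->D->plug->D
Final: ciphertext=HFGGD, RIGHT=3, LEFT=4

Answer: HFGGD 3 4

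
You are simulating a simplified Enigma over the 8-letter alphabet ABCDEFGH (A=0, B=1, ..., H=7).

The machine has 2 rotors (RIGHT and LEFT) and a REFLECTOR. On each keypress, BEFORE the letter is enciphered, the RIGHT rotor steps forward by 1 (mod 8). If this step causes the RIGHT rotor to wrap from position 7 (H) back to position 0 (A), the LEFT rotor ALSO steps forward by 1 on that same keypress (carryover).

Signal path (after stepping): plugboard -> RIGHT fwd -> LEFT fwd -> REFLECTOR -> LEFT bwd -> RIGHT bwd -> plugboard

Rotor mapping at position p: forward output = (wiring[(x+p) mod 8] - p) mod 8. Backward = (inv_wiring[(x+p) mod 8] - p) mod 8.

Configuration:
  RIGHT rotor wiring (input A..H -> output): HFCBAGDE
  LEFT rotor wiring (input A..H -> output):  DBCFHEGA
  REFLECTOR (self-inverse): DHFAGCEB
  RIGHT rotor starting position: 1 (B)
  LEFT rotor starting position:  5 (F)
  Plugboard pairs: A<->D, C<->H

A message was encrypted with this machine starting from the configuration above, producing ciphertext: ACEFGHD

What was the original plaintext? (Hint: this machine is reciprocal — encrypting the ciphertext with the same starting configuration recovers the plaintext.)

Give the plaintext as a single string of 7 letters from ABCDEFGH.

Char 1 ('A'): step: R->2, L=5; A->plug->D->R->E->L->E->refl->G->L'->D->R'->H->plug->C
Char 2 ('C'): step: R->3, L=5; C->plug->H->R->H->L->C->refl->F->L'->F->R'->B->plug->B
Char 3 ('E'): step: R->4, L=5; E->plug->E->R->D->L->G->refl->E->L'->E->R'->A->plug->D
Char 4 ('F'): step: R->5, L=5; F->plug->F->R->F->L->F->refl->C->L'->H->R'->C->plug->H
Char 5 ('G'): step: R->6, L=5; G->plug->G->R->C->L->D->refl->A->L'->G->R'->B->plug->B
Char 6 ('H'): step: R->7, L=5; H->plug->C->R->G->L->A->refl->D->L'->C->R'->E->plug->E
Char 7 ('D'): step: R->0, L->6 (L advanced); D->plug->A->R->H->L->G->refl->E->L'->E->R'->H->plug->C

Answer: CBDHBEC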